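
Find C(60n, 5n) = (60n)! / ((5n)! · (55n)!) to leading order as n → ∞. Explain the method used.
C(60n, 5n) ~ (8916100448256/285311670611)^(5n) · sqrt(6/(11π·5n))

Write N = 5n. Apply Stirling to each factorial:
  (12N)! ~ sqrt(2π·12N) · (12N/e)^(12N),
  N! ~ sqrt(2π N) · (N/e)^N,
  (11N)! ~ sqrt(2π·11N) · (11N/e)^(11N).
The exponential factors combine to (12N)^(12N) / (N^N · (11N)^(11N)) = 12^(12N)/11^(11N) = (12^12/11^11)^N = (8916100448256/285311670611)^N.
The square-root prefactors combine to sqrt(2π·12N) / (sqrt(2π N)·sqrt(2π·11N)) = sqrt(12 / (2π·11·N)) = sqrt(6/(11π·5n)).
Substituting N = 5n: C(60n, 5n) ~ (8916100448256/285311670611)^(5n) · sqrt(6/(11π·5n)).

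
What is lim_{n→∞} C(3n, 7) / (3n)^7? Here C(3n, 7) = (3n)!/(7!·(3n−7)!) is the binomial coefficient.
lim = 1/7! = 1/5040

With N = 3n → ∞: C(N, 7) / N^7 = [N(N−1)…(N−6)] / (7! · N^7) = (1/7!) · 1 · (1 − 1/(3n)) · … · (1 − 6/(3n)). Each factor → 1 as N → ∞, so the limit is 1/7! = 1/5040.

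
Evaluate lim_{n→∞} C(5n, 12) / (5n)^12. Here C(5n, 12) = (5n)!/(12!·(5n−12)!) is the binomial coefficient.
lim = 1/12! = 1/479001600

With N = 5n → ∞: C(N, 12) / N^12 = [N(N−1)…(N−11)] / (12! · N^12) = (1/12!) · 1 · (1 − 1/(5n)) · … · (1 − 11/(5n)). Each factor → 1 as N → ∞, so the limit is 1/12! = 1/479001600.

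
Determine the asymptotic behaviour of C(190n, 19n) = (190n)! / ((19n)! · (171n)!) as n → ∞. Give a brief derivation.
C(190n, 19n) ~ (10000000000/387420489)^(19n) · sqrt(5/(9π·19n))

Write N = 19n. Apply Stirling to each factorial:
  (10N)! ~ sqrt(2π·10N) · (10N/e)^(10N),
  N! ~ sqrt(2π N) · (N/e)^N,
  (9N)! ~ sqrt(2π·9N) · (9N/e)^(9N).
The exponential factors combine to (10N)^(10N) / (N^N · (9N)^(9N)) = 10^(10N)/9^(9N) = (10^10/9^9)^N = (10000000000/387420489)^N.
The square-root prefactors combine to sqrt(2π·10N) / (sqrt(2π N)·sqrt(2π·9N)) = sqrt(10 / (2π·9·N)) = sqrt(5/(9π·19n)).
Substituting N = 19n: C(190n, 19n) ~ (10000000000/387420489)^(19n) · sqrt(5/(9π·19n)).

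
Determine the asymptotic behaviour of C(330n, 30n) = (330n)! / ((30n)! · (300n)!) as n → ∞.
C(330n, 30n) ~ (285311670611/10000000000)^(30n) · sqrt(11/(20π·30n))

Write N = 30n. Apply Stirling to each factorial:
  (11N)! ~ sqrt(2π·11N) · (11N/e)^(11N),
  N! ~ sqrt(2π N) · (N/e)^N,
  (10N)! ~ sqrt(2π·10N) · (10N/e)^(10N).
The exponential factors combine to (11N)^(11N) / (N^N · (10N)^(10N)) = 11^(11N)/10^(10N) = (11^11/10^10)^N = (285311670611/10000000000)^N.
The square-root prefactors combine to sqrt(2π·11N) / (sqrt(2π N)·sqrt(2π·10N)) = sqrt(11 / (2π·10·N)) = sqrt(11/(20π·30n)).
Substituting N = 30n: C(330n, 30n) ~ (285311670611/10000000000)^(30n) · sqrt(11/(20π·30n)).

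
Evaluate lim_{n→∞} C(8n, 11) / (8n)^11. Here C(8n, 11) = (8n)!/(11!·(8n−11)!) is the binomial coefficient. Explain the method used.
lim = 1/11! = 1/39916800

With N = 8n → ∞: C(N, 11) / N^11 = [N(N−1)…(N−10)] / (11! · N^11) = (1/11!) · 1 · (1 − 1/(8n)) · … · (1 − 10/(8n)). Each factor → 1 as N → ∞, so the limit is 1/11! = 1/39916800.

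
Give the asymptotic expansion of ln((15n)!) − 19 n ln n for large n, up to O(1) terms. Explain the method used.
ln((15n)!) − 19 n ln n = −4 n ln n + 15(ln 15 − 1) n + (1/2) ln(2π·15n) + O(1/n)

Stirling: ln((15n)!) = 15n ln(15n) − 15n + (1/2) ln(2π·15n) + O(1/n).
Expand 15n ln(15n) = 15n (ln n + ln 15) = 15n ln n + 15n ln 15.
Subtract 19n ln n: leading term is (15 − 19) n ln n = −4 n ln n. The next term is 15n ln 15 − 15n = 15(ln 15 − 1) n. Then the (1/2) ln(2π·15n) correction.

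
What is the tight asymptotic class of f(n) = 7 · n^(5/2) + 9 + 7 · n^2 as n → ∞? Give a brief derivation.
f(n) ∈ Θ(n^(5/2))

Compare the terms by growth order. For large n, n^a · (log n)^b dominates n^a' · (log n)^b' iff a > a', or (a = a' and b > b'). Ranking the 3 terms shows the dominant one is 7 · n^(5/2). Hence f(n) ∈ Θ(n^(5/2)).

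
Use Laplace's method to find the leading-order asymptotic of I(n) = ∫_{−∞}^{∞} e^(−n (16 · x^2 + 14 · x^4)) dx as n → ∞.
I(n) ~ sqrt(π/(16n))

φ(x) = 16 · x^2 + 14 · x^4 has its unique global minimum at x* = 0 (since φ'(x) = 32x + 56x^3 = 0 only at x = 0 for real x with both coefficients positive, and φ → ∞ as |x| → ∞). At x* = 0, φ(0) = 0 and φ''(0) = 32. Laplace's method then gives
  I(n) ~ sqrt(2π / (n · φ''(0))) · e^(−n φ(0)) = sqrt(2π / (32n)) = sqrt(π/(16n)).
The 14 · x^4 term contributes only at subleading order (an O(1/n) relative correction).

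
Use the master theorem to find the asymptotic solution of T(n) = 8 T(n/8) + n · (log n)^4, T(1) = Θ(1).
T(n) = Θ(n · (log n)^5)

Here log_8 8 = 1 and f(n) = n · (log n)^4 = Θ(n^(log_8 8) · (log n)^4). This is the extended Case 2 of the master theorem (f matches the critical exponent up to log factors), giving T(n) = Θ(n^(log_8 8) · (log n)^(4+1)) = Θ(n · (log n)^5).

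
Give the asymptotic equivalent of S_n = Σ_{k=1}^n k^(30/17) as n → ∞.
S_n ~ (17/47) · n^(47/17)

Integral comparison: Σ_{k=1}^n k^(30/17) = ∫_0^n x^(30/17) dx + O(n^(30/17)). The integral is n^(1 + 30/17) / (1 + 30/17) = n^((30+17)/17) / ((30+17)/17) = (17/47) · n^(47/17).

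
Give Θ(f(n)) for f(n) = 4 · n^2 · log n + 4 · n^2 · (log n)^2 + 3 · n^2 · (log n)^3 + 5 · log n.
f(n) ∈ Θ(n^2 · (log n)^3)

Compare the terms by growth order. For large n, n^a · (log n)^b dominates n^a' · (log n)^b' iff a > a', or (a = a' and b > b'). Ranking the 4 terms shows the dominant one is 3 · n^2 · (log n)^3. Hence f(n) ∈ Θ(n^2 · (log n)^3).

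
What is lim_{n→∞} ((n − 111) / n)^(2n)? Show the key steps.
lim = e^(−222)

Rewrite as (1 − 111/n)^(2n). By the standard limit (1 + x/n)^n → e^x, we have (1 − 111/n)^n → e^(−111), and raising to the 2nd power gives e^(−222).
More precisely, ln[(1 − 111/n)^(2n)] = 2n · ln(1 − 111/n) = 2n · (-111/n + O(1/n^2)) = -222 + O(1/n) → -222.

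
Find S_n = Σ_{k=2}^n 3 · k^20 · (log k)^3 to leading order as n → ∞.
S_n ~ n^21 · (log n)^3 / 7

By integral comparison, S_n = ∫_1^n 3 · x^20 · (log x)^3 dx + O(n^20 · (log n)^3). For the integral, the leading term of ∫_1^n x^20 (log x)^3 dx is n^21/21 · (log n)^3 (by repeated integration by parts; each step lowers the log-exponent and produces a relatively O(1/log n) correction). Hence S_n ~ n^21 · (log n)^3 / 7.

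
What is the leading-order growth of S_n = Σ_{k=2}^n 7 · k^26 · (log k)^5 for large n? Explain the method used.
S_n ~ 7 · n^27 · (log n)^5 / 27

By integral comparison, S_n = ∫_1^n 7 · x^26 · (log x)^5 dx + O(n^26 · (log n)^5). For the integral, the leading term of ∫_1^n x^26 (log x)^5 dx is n^27/27 · (log n)^5 (by repeated integration by parts; each step lowers the log-exponent and produces a relatively O(1/log n) correction). Hence S_n ~ 7 · n^27 · (log n)^5 / 27.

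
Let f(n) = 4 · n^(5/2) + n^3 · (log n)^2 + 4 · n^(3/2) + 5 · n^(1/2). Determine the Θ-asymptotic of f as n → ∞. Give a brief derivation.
f(n) ∈ Θ(n^3 · (log n)^2)

Compare the terms by growth order. For large n, n^a · (log n)^b dominates n^a' · (log n)^b' iff a > a', or (a = a' and b > b'). Ranking the 4 terms shows the dominant one is n^3 · (log n)^2. Hence f(n) ∈ Θ(n^3 · (log n)^2).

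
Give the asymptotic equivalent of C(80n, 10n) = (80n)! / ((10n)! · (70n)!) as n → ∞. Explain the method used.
C(80n, 10n) ~ (16777216/823543)^(10n) · sqrt(4/(7π·10n))

Write N = 10n. Apply Stirling to each factorial:
  (8N)! ~ sqrt(2π·8N) · (8N/e)^(8N),
  N! ~ sqrt(2π N) · (N/e)^N,
  (7N)! ~ sqrt(2π·7N) · (7N/e)^(7N).
The exponential factors combine to (8N)^(8N) / (N^N · (7N)^(7N)) = 8^(8N)/7^(7N) = (8^8/7^7)^N = (16777216/823543)^N.
The square-root prefactors combine to sqrt(2π·8N) / (sqrt(2π N)·sqrt(2π·7N)) = sqrt(8 / (2π·7·N)) = sqrt(4/(7π·10n)).
Substituting N = 10n: C(80n, 10n) ~ (16777216/823543)^(10n) · sqrt(4/(7π·10n)).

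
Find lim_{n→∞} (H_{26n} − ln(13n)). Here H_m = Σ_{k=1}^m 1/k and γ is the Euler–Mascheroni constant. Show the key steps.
lim = ln 2 + γ

By Euler-Maclaurin, H_m = ln m + γ + O(1/m). So
  H_{26n} − ln(13n) = ln(26n) + γ − ln(13n) + O(1/n)
                       = ln(26/13) + γ + O(1/n).
Hence the limit is ln(26/13) + γ (= ln 2).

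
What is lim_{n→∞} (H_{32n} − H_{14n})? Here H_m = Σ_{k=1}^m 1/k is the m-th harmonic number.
lim = ln(32/14) = ln(16/7)

Euler-Maclaurin gives H_m = ln m + γ + 1/(2m) + O(1/m^2). The γ and O(1/m) terms cancel in the difference:
  H_{32n} − H_{14n} = ln(32n) − ln(14n) + O(1/n) = ln(32/14) + O(1/n).
Hence the limit is ln(32/14) = ln(16/7).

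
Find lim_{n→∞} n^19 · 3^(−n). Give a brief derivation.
lim = 0

Exponentials with base > 1 dominate every fixed polynomial: for any fixed c, n^c / 3^n → 0 as n → ∞ (e.g. by the ratio test, or by writing 3^n = e^(n ln 3) and noting e^(n ln 3) / n^c → ∞). Hence n^19 · 3^(−n) = n^19 / 3^n → 0.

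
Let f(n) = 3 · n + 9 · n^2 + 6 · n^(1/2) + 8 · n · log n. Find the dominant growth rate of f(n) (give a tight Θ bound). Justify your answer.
f(n) ∈ Θ(n^2)

Compare the terms by growth order. For large n, n^a · (log n)^b dominates n^a' · (log n)^b' iff a > a', or (a = a' and b > b'). Ranking the 4 terms shows the dominant one is 9 · n^2. Hence f(n) ∈ Θ(n^2).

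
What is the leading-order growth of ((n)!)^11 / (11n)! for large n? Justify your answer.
((n)!)^11/(11n)! ~ ((2π·n)^(10/2) / sqrt(11)) · 11^(−11·n)  →  0

Write N = n. Stirling: N! ~ sqrt(2π N)(N/e)^N and (11N)! ~ sqrt(2π·11N)·(11N/e)^(11N).
  (N!)^11/(11N)! ~ (2π N)^(11/2) (N/e)^(11N) / [sqrt(2π·11N) (11N/e)^(11N)]
     = (2π N)^(11/2) / sqrt(2π·11N) · (N/(11N))^(11N)
     = (2π N)^((11−1)/2) / sqrt(11) · 11^(−11N).
Since 11^11 > 1, the factor 11^(−11N) decays exponentially, so the ratio → 0. Substituting N = n gives the stated form.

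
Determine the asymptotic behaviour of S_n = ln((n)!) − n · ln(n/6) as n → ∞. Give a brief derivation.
S_n ~ n · (ln 6 − 1) + O(ln n)

Stirling: ln((n)!) = n ln(n) − n + O(ln n).
  S_n = n ln(n) − n − n ln(n/6) + O(ln n)
      = n ln(n) − n ln n + n ln 6 − n + O(ln n)
      = n ln 6 − n + O(ln n)
      = n (ln 6 − 1) + O(ln n).
Numerically ln(6) − 1 ≈ 0.7918.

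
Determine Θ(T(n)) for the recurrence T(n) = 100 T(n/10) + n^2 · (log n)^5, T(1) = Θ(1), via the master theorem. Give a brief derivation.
T(n) = Θ(n^2 · (log n)^6)

Here log_10 100 = 2 and f(n) = n^2 · (log n)^5 = Θ(n^(log_10 100) · (log n)^5). This is the extended Case 2 of the master theorem (f matches the critical exponent up to log factors), giving T(n) = Θ(n^(log_10 100) · (log n)^(5+1)) = Θ(n^2 · (log n)^6).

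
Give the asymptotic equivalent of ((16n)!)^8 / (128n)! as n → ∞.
((16n)!)^8/(128n)! ~ ((2π·16n)^(7/2) / sqrt(8)) · 8^(−8·16n)  →  0

Write N = 16n. Stirling: N! ~ sqrt(2π N)(N/e)^N and (8N)! ~ sqrt(2π·8N)·(8N/e)^(8N).
  (N!)^8/(8N)! ~ (2π N)^(8/2) (N/e)^(8N) / [sqrt(2π·8N) (8N/e)^(8N)]
     = (2π N)^(8/2) / sqrt(2π·8N) · (N/(8N))^(8N)
     = (2π N)^((8−1)/2) / sqrt(8) · 8^(−8N).
Since 8^8 > 1, the factor 8^(−8N) decays exponentially, so the ratio → 0. Substituting N = 16n gives the stated form.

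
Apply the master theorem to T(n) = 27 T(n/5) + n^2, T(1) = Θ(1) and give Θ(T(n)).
T(n) = Θ(n^(log_5 27))

Master theorem: compare f(n) = n^2 to n^(log_5 27) where log_5 27 ≈ 2.048. Since 2 < log_5 27, we have f(n) = O(n^(log_5 27 − ε)) for some ε > 0 — Case 1. Hence T(n) = Θ(n^(log_5 27)).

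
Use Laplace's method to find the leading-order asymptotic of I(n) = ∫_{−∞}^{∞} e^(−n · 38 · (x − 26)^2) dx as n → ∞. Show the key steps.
I(n) = sqrt(π/(38n))

Here φ(x) = 38 · (x − 26)^2 has its unique minimum at x* = 26 with φ(x*) = 0 and φ''(x*) = 76. Laplace's method gives
  I(n) ~ e^(−n φ(x*)) · sqrt(2π / (n · φ''(x*))) = sqrt(2π / (76n)) = sqrt(π/(38n)).
This is exact: substituting u = (x − 26)·sqrt(38n) gives I(n) = (1/sqrt(38n)) ∫_{−∞}^{∞} e^(−u^2) du = sqrt(π/(38n)).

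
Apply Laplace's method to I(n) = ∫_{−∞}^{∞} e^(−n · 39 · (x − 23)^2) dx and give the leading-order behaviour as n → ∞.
I(n) = sqrt(π/(39n))

Here φ(x) = 39 · (x − 23)^2 has its unique minimum at x* = 23 with φ(x*) = 0 and φ''(x*) = 78. Laplace's method gives
  I(n) ~ e^(−n φ(x*)) · sqrt(2π / (n · φ''(x*))) = sqrt(2π / (78n)) = sqrt(π/(39n)).
This is exact: substituting u = (x − 23)·sqrt(39n) gives I(n) = (1/sqrt(39n)) ∫_{−∞}^{∞} e^(−u^2) du = sqrt(π/(39n)).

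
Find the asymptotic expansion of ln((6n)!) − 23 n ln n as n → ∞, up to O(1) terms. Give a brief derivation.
ln((6n)!) − 23 n ln n = −17 n ln n + 6(ln 6 − 1) n + (1/2) ln(2π·6n) + O(1/n)

Stirling: ln((6n)!) = 6n ln(6n) − 6n + (1/2) ln(2π·6n) + O(1/n).
Expand 6n ln(6n) = 6n (ln n + ln 6) = 6n ln n + 6n ln 6.
Subtract 23n ln n: leading term is (6 − 23) n ln n = −17 n ln n. The next term is 6n ln 6 − 6n = 6(ln 6 − 1) n. Then the (1/2) ln(2π·6n) correction.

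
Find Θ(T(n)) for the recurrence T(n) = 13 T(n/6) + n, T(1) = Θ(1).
T(n) = Θ(n^(log_6 13))

Master theorem: compare f(n) = n to n^(log_6 13) where log_6 13 ≈ 1.432. Since 1 < log_6 13, we have f(n) = O(n^(log_6 13 − ε)) for some ε > 0 — Case 1. Hence T(n) = Θ(n^(log_6 13)).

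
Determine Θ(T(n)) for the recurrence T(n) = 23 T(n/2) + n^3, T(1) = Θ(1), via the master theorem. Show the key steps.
T(n) = Θ(n^(log_2 23))

Master theorem: compare f(n) = n^3 to n^(log_2 23) where log_2 23 ≈ 4.524. Since 3 < log_2 23, we have f(n) = O(n^(log_2 23 − ε)) for some ε > 0 — Case 1. Hence T(n) = Θ(n^(log_2 23)).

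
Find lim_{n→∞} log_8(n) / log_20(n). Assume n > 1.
lim = ln(20) / ln(8) = log_8(20)

Change of base: log_8(n) = ln n / ln 8 and log_20(n) = ln n / ln 20. The ratio is (ln n / ln 8) · (ln 20 / ln n) = ln 20 / ln 8, a constant independent of n. So the limit is ln 20 / ln 8 = log_8(20).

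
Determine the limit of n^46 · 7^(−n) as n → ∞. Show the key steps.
lim = 0

Exponentials with base > 1 dominate every fixed polynomial: for any fixed c, n^c / 7^n → 0 as n → ∞ (e.g. by the ratio test, or by writing 7^n = e^(n ln 7) and noting e^(n ln 7) / n^c → ∞). Hence n^46 · 7^(−n) = n^46 / 7^n → 0.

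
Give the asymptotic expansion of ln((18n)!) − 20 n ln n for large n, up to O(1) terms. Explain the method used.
ln((18n)!) − 20 n ln n = −2 n ln n + 18(ln 18 − 1) n + (1/2) ln(2π·18n) + O(1/n)

Stirling: ln((18n)!) = 18n ln(18n) − 18n + (1/2) ln(2π·18n) + O(1/n).
Expand 18n ln(18n) = 18n (ln n + ln 18) = 18n ln n + 18n ln 18.
Subtract 20n ln n: leading term is (18 − 20) n ln n = −2 n ln n. The next term is 18n ln 18 − 18n = 18(ln 18 − 1) n. Then the (1/2) ln(2π·18n) correction.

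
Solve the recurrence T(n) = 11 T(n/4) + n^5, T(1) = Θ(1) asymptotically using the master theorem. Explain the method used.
T(n) = Θ(n^5)

log_4 11 ≈ 1.730. f(n) = n^5 dominates n^(log_4 11) since 5 > 1.730, and the regularity condition a·f(n/b) = 11·(n/4)^5 = (11/1024)·n^5 ≤ c·f(n) holds with c = 11/1024 ≈ 0.0107 < 1. So this is Case 3: T(n) = Θ(f(n)) = Θ(n^5).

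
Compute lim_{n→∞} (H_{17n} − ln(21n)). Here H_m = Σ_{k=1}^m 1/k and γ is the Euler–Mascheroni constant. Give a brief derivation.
lim = ln(17/21) + γ

By Euler-Maclaurin, H_m = ln m + γ + O(1/m). So
  H_{17n} − ln(21n) = ln(17n) + γ − ln(21n) + O(1/n)
                       = ln(17/21) + γ + O(1/n).
Hence the limit is ln(17/21) + γ.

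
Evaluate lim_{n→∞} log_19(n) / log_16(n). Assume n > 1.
lim = ln(16) / ln(19) = log_19(16)

Change of base: log_19(n) = ln n / ln 19 and log_16(n) = ln n / ln 16. The ratio is (ln n / ln 19) · (ln 16 / ln n) = ln 16 / ln 19, a constant independent of n. So the limit is ln 16 / ln 19 = log_19(16).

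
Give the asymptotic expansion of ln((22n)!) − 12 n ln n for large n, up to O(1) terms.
ln((22n)!) − 12 n ln n = 10 n ln n + 22(ln 22 − 1) n + (1/2) ln(2π·22n) + O(1/n)

Stirling: ln((22n)!) = 22n ln(22n) − 22n + (1/2) ln(2π·22n) + O(1/n).
Expand 22n ln(22n) = 22n (ln n + ln 22) = 22n ln n + 22n ln 22.
Subtract 12n ln n: leading term is (22 − 12) n ln n = 10 n ln n. The next term is 22n ln 22 − 22n = 22(ln 22 − 1) n. Then the (1/2) ln(2π·22n) correction.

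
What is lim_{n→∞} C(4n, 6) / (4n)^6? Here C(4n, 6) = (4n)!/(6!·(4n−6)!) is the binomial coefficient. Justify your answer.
lim = 1/6! = 1/720

With N = 4n → ∞: C(N, 6) / N^6 = [N(N−1)…(N−5)] / (6! · N^6) = (1/6!) · 1 · (1 − 1/(4n)) · … · (1 − 5/(4n)). Each factor → 1 as N → ∞, so the limit is 1/6! = 1/720.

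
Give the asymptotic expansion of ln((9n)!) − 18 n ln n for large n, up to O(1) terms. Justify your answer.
ln((9n)!) − 18 n ln n = −9 n ln n + 9(ln 9 − 1) n + (1/2) ln(2π·9n) + O(1/n)

Stirling: ln((9n)!) = 9n ln(9n) − 9n + (1/2) ln(2π·9n) + O(1/n).
Expand 9n ln(9n) = 9n (ln n + ln 9) = 9n ln n + 9n ln 9.
Subtract 18n ln n: leading term is (9 − 18) n ln n = −9 n ln n. The next term is 9n ln 9 − 9n = 9(ln 9 − 1) n. Then the (1/2) ln(2π·9n) correction.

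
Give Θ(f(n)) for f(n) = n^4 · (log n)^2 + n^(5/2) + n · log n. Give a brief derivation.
f(n) ∈ Θ(n^4 · (log n)^2)

Compare the terms by growth order. For large n, n^a · (log n)^b dominates n^a' · (log n)^b' iff a > a', or (a = a' and b > b'). Ranking the 3 terms shows the dominant one is n^4 · (log n)^2. Hence f(n) ∈ Θ(n^4 · (log n)^2).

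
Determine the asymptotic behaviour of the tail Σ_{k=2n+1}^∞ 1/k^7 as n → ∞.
Σ_{k>2n} 1/k^7 ~ 1/(6 · (2n)^6)

Compare to the integral: ∫_{2n}^∞ x^(−7) dx = [−x^(−6)/6]_{2n}^∞ = 1/((7−1)·(2n)^6). Euler-Maclaurin then gives
  Σ_{k>2n} 1/k^7 = ∫_{2n}^∞ dx/x^7 − 1/(2·(2n)^7) + O(1/(2n)^8).
(Equivalently this is ζ(7) − Σ_{k≤2n} 1/k^7.)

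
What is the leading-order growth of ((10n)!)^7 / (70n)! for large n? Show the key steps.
((10n)!)^7/(70n)! ~ ((2π·10n)^(6/2) / sqrt(7)) · 7^(−7·10n)  →  0

Write N = 10n. Stirling: N! ~ sqrt(2π N)(N/e)^N and (7N)! ~ sqrt(2π·7N)·(7N/e)^(7N).
  (N!)^7/(7N)! ~ (2π N)^(7/2) (N/e)^(7N) / [sqrt(2π·7N) (7N/e)^(7N)]
     = (2π N)^(7/2) / sqrt(2π·7N) · (N/(7N))^(7N)
     = (2π N)^((7−1)/2) / sqrt(7) · 7^(−7N).
Since 7^7 > 1, the factor 7^(−7N) decays exponentially, so the ratio → 0. Substituting N = 10n gives the stated form.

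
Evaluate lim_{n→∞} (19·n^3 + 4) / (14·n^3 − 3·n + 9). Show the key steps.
lim = 19/14

For large n the leading n^3 terms dominate both numerator and denominator. Dividing top and bottom by n^3, every other term tends to 0, leaving 19/14.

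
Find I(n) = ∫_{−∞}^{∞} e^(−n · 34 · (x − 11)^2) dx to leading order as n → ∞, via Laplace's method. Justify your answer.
I(n) = sqrt(π/(34n))

Here φ(x) = 34 · (x − 11)^2 has its unique minimum at x* = 11 with φ(x*) = 0 and φ''(x*) = 68. Laplace's method gives
  I(n) ~ e^(−n φ(x*)) · sqrt(2π / (n · φ''(x*))) = sqrt(2π / (68n)) = sqrt(π/(34n)).
This is exact: substituting u = (x − 11)·sqrt(34n) gives I(n) = (1/sqrt(34n)) ∫_{−∞}^{∞} e^(−u^2) du = sqrt(π/(34n)).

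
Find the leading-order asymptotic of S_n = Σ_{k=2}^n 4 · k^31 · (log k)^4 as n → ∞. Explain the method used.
S_n ~ n^32 · (log n)^4 / 8

By integral comparison, S_n = ∫_1^n 4 · x^31 · (log x)^4 dx + O(n^31 · (log n)^4). For the integral, the leading term of ∫_1^n x^31 (log x)^4 dx is n^32/32 · (log n)^4 (by repeated integration by parts; each step lowers the log-exponent and produces a relatively O(1/log n) correction). Hence S_n ~ n^32 · (log n)^4 / 8.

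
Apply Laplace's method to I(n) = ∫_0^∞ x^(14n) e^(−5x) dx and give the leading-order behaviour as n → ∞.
I(n) ~ (sqrt(2π·14n) / 5) · (14n/(5e))^(14n)

Write the integrand as exp(14n ln x − 5x) and set f(x) = 14n ln x − 5x. Then f'(x) = 14n/x − 5 = 0 at x* = 14n/5, and f''(x*) = −14n/x*^2 = −5^2/(14n). Laplace's method (interior maximum) gives
  I(n) ~ e^(f(x*)) · sqrt(2π / |f''(x*)|)
        = exp(14n ln(14n/5) − 14n) · sqrt(2π · 14n / 5^2)
        = (14n/5)^(14n) e^(−14n) · sqrt(2π·14n) / 5
        = (sqrt(2π·14n) / 5) · (14n/(5e))^(14n).
This matches Γ(14n+1)/5^(14n+1) with Stirling applied to Γ.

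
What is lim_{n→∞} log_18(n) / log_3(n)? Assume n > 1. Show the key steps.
lim = ln(3) / ln(18) = log_18(3)

Change of base: log_18(n) = ln n / ln 18 and log_3(n) = ln n / ln 3. The ratio is (ln n / ln 18) · (ln 3 / ln n) = ln 3 / ln 18, a constant independent of n. So the limit is ln 3 / ln 18 = log_18(3).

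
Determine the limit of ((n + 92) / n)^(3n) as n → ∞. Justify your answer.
lim = e^276

Rewrite as (1 + 92/n)^(3n). By the standard limit (1 + x/n)^n → e^x, we have (1 + 92/n)^n → e^92, and raising to the 3rd power gives e^276.
More precisely, ln[(1 + 92/n)^(3n)] = 3n · ln(1 + 92/n) = 3n · (92/n + O(1/n^2)) = 276 + O(1/n) → 276.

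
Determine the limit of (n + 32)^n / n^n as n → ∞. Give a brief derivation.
lim = e^32

Rewrite as (1 + 32/n)^(n). By the standard limit (1 + x/n)^n → e^x, we have (1 + 32/n)^n → e^32, and raising to the 1st power gives e^32.
More precisely, ln[(1 + 32/n)^(n)] = n · ln(1 + 32/n) = n · (32/n + O(1/n^2)) = 32 + O(1/n) → 32.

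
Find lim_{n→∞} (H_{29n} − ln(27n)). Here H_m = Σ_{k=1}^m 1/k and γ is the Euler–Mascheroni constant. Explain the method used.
lim = ln(29/27) + γ

By Euler-Maclaurin, H_m = ln m + γ + O(1/m). So
  H_{29n} − ln(27n) = ln(29n) + γ − ln(27n) + O(1/n)
                       = ln(29/27) + γ + O(1/n).
Hence the limit is ln(29/27) + γ.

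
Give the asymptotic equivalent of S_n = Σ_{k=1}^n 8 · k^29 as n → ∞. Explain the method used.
S_n ~ 4 · n^30 / 15

By integral comparison (Euler-Maclaurin), Σ_{k=1}^n 8 · k^29 = 8 · ∫_0^n x^29 dx + O(n^29) = 8 · n^30/30 = 4 · n^30 / 15 + O(n^29). (Equivalently, Faulhaber's formula gives the same leading term.)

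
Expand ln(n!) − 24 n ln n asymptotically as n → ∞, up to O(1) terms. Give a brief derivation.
ln(n!) − 24 n ln n = −23 n ln n − n + (1/2) ln(2π n) + O(1/n)

Stirling: ln((n)!) = n ln(n) − n + (1/2) ln(2π·n) + O(1/n).
Here n ln(n) = n ln n.
Subtract 24n ln n: leading term is (1 − 24) n ln n = −23 n ln n. The next term is −n. Then the (1/2) ln(2π·n) correction.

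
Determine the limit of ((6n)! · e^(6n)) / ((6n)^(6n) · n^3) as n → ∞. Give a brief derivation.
lim = 0

Stirling: (6n)! ~ sqrt(2π·6n) · (6n/e)^(6n). Hence
  (6n)! · e^(6n) / (6n)^(6n) ~ sqrt(2π·6n).
Dividing by n^3: sqrt(2π·6n) / n^3 = sqrt(2π·6) · n^((1−6)/2), so the expression behaves like sqrt(2π·6) · n^((1−6)/2) → 0.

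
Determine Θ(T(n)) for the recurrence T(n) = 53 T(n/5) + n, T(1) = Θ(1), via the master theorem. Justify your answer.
T(n) = Θ(n^(log_5 53))

Master theorem: compare f(n) = n to n^(log_5 53) where log_5 53 ≈ 2.467. Since 1 < log_5 53, we have f(n) = O(n^(log_5 53 − ε)) for some ε > 0 — Case 1. Hence T(n) = Θ(n^(log_5 53)).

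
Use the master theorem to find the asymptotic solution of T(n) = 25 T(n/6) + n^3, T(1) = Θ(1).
T(n) = Θ(n^3)

log_6 25 ≈ 1.796. f(n) = n^3 dominates n^(log_6 25) since 3 > 1.796, and the regularity condition a·f(n/b) = 25·(n/6)^3 = (25/216)·n^3 ≤ c·f(n) holds with c = 25/216 ≈ 0.116 < 1. So this is Case 3: T(n) = Θ(f(n)) = Θ(n^3).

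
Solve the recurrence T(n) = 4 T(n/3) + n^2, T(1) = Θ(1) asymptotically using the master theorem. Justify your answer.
T(n) = Θ(n^2)

log_3 4 ≈ 1.262. f(n) = n^2 dominates n^(log_3 4) since 2 > 1.262, and the regularity condition a·f(n/b) = 4·(n/3)^2 = (4/9)·n^2 ≤ c·f(n) holds with c = 4/9 ≈ 0.444 < 1. So this is Case 3: T(n) = Θ(f(n)) = Θ(n^2).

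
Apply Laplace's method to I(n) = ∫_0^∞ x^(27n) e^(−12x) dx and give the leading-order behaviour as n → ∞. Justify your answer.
I(n) ~ (sqrt(2π·27n) / 12) · (27n/(12e))^(27n)

Write the integrand as exp(27n ln x − 12x) and set f(x) = 27n ln x − 12x. Then f'(x) = 27n/x − 12 = 0 at x* = 27n/12, and f''(x*) = −27n/x*^2 = −12^2/(27n). Laplace's method (interior maximum) gives
  I(n) ~ e^(f(x*)) · sqrt(2π / |f''(x*)|)
        = exp(27n ln(27n/12) − 27n) · sqrt(2π · 27n / 12^2)
        = (27n/12)^(27n) e^(−27n) · sqrt(2π·27n) / 12
        = (sqrt(2π·27n) / 12) · (27n/(12e))^(27n).
This matches Γ(27n+1)/12^(27n+1) with Stirling applied to Γ.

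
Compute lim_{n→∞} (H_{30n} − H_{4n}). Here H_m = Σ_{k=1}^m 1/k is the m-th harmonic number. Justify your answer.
lim = ln(30/4) = ln(15/2)

Euler-Maclaurin gives H_m = ln m + γ + 1/(2m) + O(1/m^2). The γ and O(1/m) terms cancel in the difference:
  H_{30n} − H_{4n} = ln(30n) − ln(4n) + O(1/n) = ln(30/4) + O(1/n).
Hence the limit is ln(30/4) = ln(15/2).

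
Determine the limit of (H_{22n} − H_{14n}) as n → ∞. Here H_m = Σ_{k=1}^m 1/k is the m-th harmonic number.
lim = ln(22/14) = ln(11/7)

Euler-Maclaurin gives H_m = ln m + γ + 1/(2m) + O(1/m^2). The γ and O(1/m) terms cancel in the difference:
  H_{22n} − H_{14n} = ln(22n) − ln(14n) + O(1/n) = ln(22/14) + O(1/n).
Hence the limit is ln(22/14) = ln(11/7).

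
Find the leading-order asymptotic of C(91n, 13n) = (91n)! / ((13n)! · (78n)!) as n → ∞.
C(91n, 13n) ~ (823543/46656)^(13n) · sqrt(7/(12π·13n))

Write N = 13n. Apply Stirling to each factorial:
  (7N)! ~ sqrt(2π·7N) · (7N/e)^(7N),
  N! ~ sqrt(2π N) · (N/e)^N,
  (6N)! ~ sqrt(2π·6N) · (6N/e)^(6N).
The exponential factors combine to (7N)^(7N) / (N^N · (6N)^(6N)) = 7^(7N)/6^(6N) = (7^7/6^6)^N = (823543/46656)^N.
The square-root prefactors combine to sqrt(2π·7N) / (sqrt(2π N)·sqrt(2π·6N)) = sqrt(7 / (2π·6·N)) = sqrt(7/(12π·13n)).
Substituting N = 13n: C(91n, 13n) ~ (823543/46656)^(13n) · sqrt(7/(12π·13n)).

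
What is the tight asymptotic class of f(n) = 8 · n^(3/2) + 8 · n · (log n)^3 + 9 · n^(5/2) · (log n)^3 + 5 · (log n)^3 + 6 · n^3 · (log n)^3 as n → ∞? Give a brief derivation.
f(n) ∈ Θ(n^3 · (log n)^3)

Compare the terms by growth order. For large n, n^a · (log n)^b dominates n^a' · (log n)^b' iff a > a', or (a = a' and b > b'). Ranking the 5 terms shows the dominant one is 6 · n^3 · (log n)^3. Hence f(n) ∈ Θ(n^3 · (log n)^3).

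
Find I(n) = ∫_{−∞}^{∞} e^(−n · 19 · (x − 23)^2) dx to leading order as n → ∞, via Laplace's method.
I(n) = sqrt(π/(19n))

Here φ(x) = 19 · (x − 23)^2 has its unique minimum at x* = 23 with φ(x*) = 0 and φ''(x*) = 38. Laplace's method gives
  I(n) ~ e^(−n φ(x*)) · sqrt(2π / (n · φ''(x*))) = sqrt(2π / (38n)) = sqrt(π/(19n)).
This is exact: substituting u = (x − 23)·sqrt(19n) gives I(n) = (1/sqrt(19n)) ∫_{−∞}^{∞} e^(−u^2) du = sqrt(π/(19n)).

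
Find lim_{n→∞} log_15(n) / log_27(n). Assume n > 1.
lim = ln(27) / ln(15) = log_15(27)

Change of base: log_15(n) = ln n / ln 15 and log_27(n) = ln n / ln 27. The ratio is (ln n / ln 15) · (ln 27 / ln n) = ln 27 / ln 15, a constant independent of n. So the limit is ln 27 / ln 15 = log_15(27).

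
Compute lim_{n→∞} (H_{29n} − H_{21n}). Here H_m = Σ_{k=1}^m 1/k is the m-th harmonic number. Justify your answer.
lim = ln(29/21)

Euler-Maclaurin gives H_m = ln m + γ + 1/(2m) + O(1/m^2). The γ and O(1/m) terms cancel in the difference:
  H_{29n} − H_{21n} = ln(29n) − ln(21n) + O(1/n) = ln(29/21) + O(1/n).
Hence the limit is ln(29/21).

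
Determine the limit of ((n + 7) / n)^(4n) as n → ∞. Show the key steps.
lim = e^28

Rewrite as (1 + 7/n)^(4n). By the standard limit (1 + x/n)^n → e^x, we have (1 + 7/n)^n → e^7, and raising to the 4th power gives e^28.
More precisely, ln[(1 + 7/n)^(4n)] = 4n · ln(1 + 7/n) = 4n · (7/n + O(1/n^2)) = 28 + O(1/n) → 28.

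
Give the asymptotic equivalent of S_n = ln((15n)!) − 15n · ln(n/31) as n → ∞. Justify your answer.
S_n ~ 15n · (ln 465 − 1) + O(ln n)

Stirling: ln((15n)!) = 15n ln(15n) − 15n + O(ln n).
  S_n = 15n ln(15n) − 15n − 15n ln(n/31) + O(ln n)
      = 15n ln(15n) − 15n ln n + 15n ln 31 − 15n + O(ln n)
      = 15n ln 15 + 15n ln 31 − 15n + O(ln n)
      = 15n (ln 465 − 1) + O(ln n).
Numerically ln(465) − 1 ≈ 5.1420.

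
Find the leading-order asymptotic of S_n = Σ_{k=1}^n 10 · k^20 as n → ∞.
S_n ~ 10 · n^21 / 21

By integral comparison (Euler-Maclaurin), Σ_{k=1}^n 10 · k^20 = 10 · ∫_0^n x^20 dx + O(n^20) = 10 · n^21/21 + O(n^20). (Equivalently, Faulhaber's formula gives the same leading term.)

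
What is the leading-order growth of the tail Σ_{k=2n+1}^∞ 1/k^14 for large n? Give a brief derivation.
Σ_{k>2n} 1/k^14 ~ 1/(13 · (2n)^13)

Compare to the integral: ∫_{2n}^∞ x^(−14) dx = [−x^(−13)/13]_{2n}^∞ = 1/((14−1)·(2n)^13). Euler-Maclaurin then gives
  Σ_{k>2n} 1/k^14 = ∫_{2n}^∞ dx/x^14 − 1/(2·(2n)^14) + O(1/(2n)^15).
(Equivalently this is ζ(14) − Σ_{k≤2n} 1/k^14.)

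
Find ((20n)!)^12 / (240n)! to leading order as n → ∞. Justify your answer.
((20n)!)^12/(240n)! ~ ((2π·20n)^(11/2) / sqrt(12)) · 12^(−12·20n)  →  0

Write N = 20n. Stirling: N! ~ sqrt(2π N)(N/e)^N and (12N)! ~ sqrt(2π·12N)·(12N/e)^(12N).
  (N!)^12/(12N)! ~ (2π N)^(12/2) (N/e)^(12N) / [sqrt(2π·12N) (12N/e)^(12N)]
     = (2π N)^(12/2) / sqrt(2π·12N) · (N/(12N))^(12N)
     = (2π N)^((12−1)/2) / sqrt(12) · 12^(−12N).
Since 12^12 > 1, the factor 12^(−12N) decays exponentially, so the ratio → 0. Substituting N = 20n gives the stated form.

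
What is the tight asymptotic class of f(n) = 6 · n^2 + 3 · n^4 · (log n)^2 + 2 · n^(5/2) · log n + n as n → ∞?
f(n) ∈ Θ(n^4 · (log n)^2)

Compare the terms by growth order. For large n, n^a · (log n)^b dominates n^a' · (log n)^b' iff a > a', or (a = a' and b > b'). Ranking the 4 terms shows the dominant one is 3 · n^4 · (log n)^2. Hence f(n) ∈ Θ(n^4 · (log n)^2).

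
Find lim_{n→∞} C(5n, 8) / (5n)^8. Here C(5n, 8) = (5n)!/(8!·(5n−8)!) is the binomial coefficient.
lim = 1/8! = 1/40320

With N = 5n → ∞: C(N, 8) / N^8 = [N(N−1)…(N−7)] / (8! · N^8) = (1/8!) · 1 · (1 − 1/(5n)) · … · (1 − 7/(5n)). Each factor → 1 as N → ∞, so the limit is 1/8! = 1/40320.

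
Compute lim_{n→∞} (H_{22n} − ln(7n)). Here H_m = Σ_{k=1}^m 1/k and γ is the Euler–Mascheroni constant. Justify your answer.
lim = ln(22/7) + γ

By Euler-Maclaurin, H_m = ln m + γ + O(1/m). So
  H_{22n} − ln(7n) = ln(22n) + γ − ln(7n) + O(1/n)
                       = ln(22/7) + γ + O(1/n).
Hence the limit is ln(22/7) + γ.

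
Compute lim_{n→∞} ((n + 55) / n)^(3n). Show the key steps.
lim = e^165

Rewrite as (1 + 55/n)^(3n). By the standard limit (1 + x/n)^n → e^x, we have (1 + 55/n)^n → e^55, and raising to the 3rd power gives e^165.
More precisely, ln[(1 + 55/n)^(3n)] = 3n · ln(1 + 55/n) = 3n · (55/n + O(1/n^2)) = 165 + O(1/n) → 165.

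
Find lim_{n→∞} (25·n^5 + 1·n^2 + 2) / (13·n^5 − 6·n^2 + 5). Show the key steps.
lim = 25/13

For large n the leading n^5 terms dominate both numerator and denominator. Dividing top and bottom by n^5, every other term tends to 0, leaving 25/13.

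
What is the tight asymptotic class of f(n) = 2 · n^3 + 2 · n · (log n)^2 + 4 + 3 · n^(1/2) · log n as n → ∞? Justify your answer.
f(n) ∈ Θ(n^3)

Compare the terms by growth order. For large n, n^a · (log n)^b dominates n^a' · (log n)^b' iff a > a', or (a = a' and b > b'). Ranking the 4 terms shows the dominant one is 2 · n^3. Hence f(n) ∈ Θ(n^3).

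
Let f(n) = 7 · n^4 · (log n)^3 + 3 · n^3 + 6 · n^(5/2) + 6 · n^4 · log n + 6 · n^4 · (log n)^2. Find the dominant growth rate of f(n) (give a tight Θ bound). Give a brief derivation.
f(n) ∈ Θ(n^4 · (log n)^3)

Compare the terms by growth order. For large n, n^a · (log n)^b dominates n^a' · (log n)^b' iff a > a', or (a = a' and b > b'). Ranking the 5 terms shows the dominant one is 7 · n^4 · (log n)^3. Hence f(n) ∈ Θ(n^4 · (log n)^3).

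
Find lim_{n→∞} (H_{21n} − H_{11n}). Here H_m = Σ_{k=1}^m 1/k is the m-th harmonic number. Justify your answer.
lim = ln(21/11)

Euler-Maclaurin gives H_m = ln m + γ + 1/(2m) + O(1/m^2). The γ and O(1/m) terms cancel in the difference:
  H_{21n} − H_{11n} = ln(21n) − ln(11n) + O(1/n) = ln(21/11) + O(1/n).
Hence the limit is ln(21/11).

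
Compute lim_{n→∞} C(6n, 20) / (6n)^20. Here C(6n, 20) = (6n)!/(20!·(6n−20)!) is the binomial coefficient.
lim = 1/20! = 1/2432902008176640000

With N = 6n → ∞: C(N, 20) / N^20 = [N(N−1)…(N−19)] / (20! · N^20) = (1/20!) · 1 · (1 − 1/(6n)) · … · (1 − 19/(6n)). Each factor → 1 as N → ∞, so the limit is 1/20! = 1/2432902008176640000.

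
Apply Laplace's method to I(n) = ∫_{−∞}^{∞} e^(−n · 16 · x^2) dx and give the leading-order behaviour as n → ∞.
I(n) = sqrt(π/(16n))

Here φ(x) = 16 · x^2 has its unique minimum at x* = 0 with φ(x*) = 0 and φ''(x*) = 32. Laplace's method gives
  I(n) ~ e^(−n φ(x*)) · sqrt(2π / (n · φ''(x*))) = sqrt(2π / (32n)) = sqrt(π/(16n)).
This is exact: substituting u = (x − 0)·sqrt(16n) gives I(n) = (1/sqrt(16n)) ∫_{−∞}^{∞} e^(−u^2) du = sqrt(π/(16n)).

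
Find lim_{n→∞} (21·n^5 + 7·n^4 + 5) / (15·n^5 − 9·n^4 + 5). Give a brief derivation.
lim = 21/15 = 7/5

For large n the leading n^5 terms dominate both numerator and denominator. Dividing top and bottom by n^5, every other term tends to 0, leaving 21/15 = 7/5.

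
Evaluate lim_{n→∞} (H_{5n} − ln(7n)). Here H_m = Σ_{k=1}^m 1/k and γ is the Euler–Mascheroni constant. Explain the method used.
lim = ln(5/7) + γ

By Euler-Maclaurin, H_m = ln m + γ + O(1/m). So
  H_{5n} − ln(7n) = ln(5n) + γ − ln(7n) + O(1/n)
                       = ln(5/7) + γ + O(1/n).
Hence the limit is ln(5/7) + γ.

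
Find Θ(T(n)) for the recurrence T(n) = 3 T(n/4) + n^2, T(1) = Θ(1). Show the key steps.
T(n) = Θ(n^2)

log_4 3 ≈ 0.792. f(n) = n^2 dominates n^(log_4 3) since 2 > 0.792, and the regularity condition a·f(n/b) = 3·(n/4)^2 = (3/16)·n^2 ≤ c·f(n) holds with c = 3/16 ≈ 0.188 < 1. So this is Case 3: T(n) = Θ(f(n)) = Θ(n^2).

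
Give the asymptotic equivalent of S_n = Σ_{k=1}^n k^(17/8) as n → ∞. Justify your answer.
S_n ~ (8/25) · n^(25/8)

Integral comparison: Σ_{k=1}^n k^(17/8) = ∫_0^n x^(17/8) dx + O(n^(17/8)). The integral is n^(1 + 17/8) / (1 + 17/8) = n^((17+8)/8) / ((17+8)/8) = (8/25) · n^(25/8).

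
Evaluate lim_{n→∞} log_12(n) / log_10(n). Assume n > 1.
lim = ln(10) / ln(12) = log_12(10)

Change of base: log_12(n) = ln n / ln 12 and log_10(n) = ln n / ln 10. The ratio is (ln n / ln 12) · (ln 10 / ln n) = ln 10 / ln 12, a constant independent of n. So the limit is ln 10 / ln 12 = log_12(10).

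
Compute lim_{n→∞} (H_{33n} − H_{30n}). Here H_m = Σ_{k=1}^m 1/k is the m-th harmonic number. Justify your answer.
lim = ln(33/30) = ln(11/10)

Euler-Maclaurin gives H_m = ln m + γ + 1/(2m) + O(1/m^2). The γ and O(1/m) terms cancel in the difference:
  H_{33n} − H_{30n} = ln(33n) − ln(30n) + O(1/n) = ln(33/30) + O(1/n).
Hence the limit is ln(33/30) = ln(11/10).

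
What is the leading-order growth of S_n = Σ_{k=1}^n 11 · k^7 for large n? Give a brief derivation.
S_n ~ 11 · n^8 / 8

By integral comparison (Euler-Maclaurin), Σ_{k=1}^n 11 · k^7 = 11 · ∫_0^n x^7 dx + O(n^7) = 11 · n^8/8 + O(n^7). (Equivalently, Faulhaber's formula gives the same leading term.)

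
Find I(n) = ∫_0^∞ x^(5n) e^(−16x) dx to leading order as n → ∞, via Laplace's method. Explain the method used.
I(n) ~ (sqrt(2π·5n) / 16) · (5n/(16e))^(5n)

Write the integrand as exp(5n ln x − 16x) and set f(x) = 5n ln x − 16x. Then f'(x) = 5n/x − 16 = 0 at x* = 5n/16, and f''(x*) = −5n/x*^2 = −16^2/(5n). Laplace's method (interior maximum) gives
  I(n) ~ e^(f(x*)) · sqrt(2π / |f''(x*)|)
        = exp(5n ln(5n/16) − 5n) · sqrt(2π · 5n / 16^2)
        = (5n/16)^(5n) e^(−5n) · sqrt(2π·5n) / 16
        = (sqrt(2π·5n) / 16) · (5n/(16e))^(5n).
This matches Γ(5n+1)/16^(5n+1) with Stirling applied to Γ.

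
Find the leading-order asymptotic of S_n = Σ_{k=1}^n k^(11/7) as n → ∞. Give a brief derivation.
S_n ~ (7/18) · n^(18/7)

Integral comparison: Σ_{k=1}^n k^(11/7) = ∫_0^n x^(11/7) dx + O(n^(11/7)). The integral is n^(1 + 11/7) / (1 + 11/7) = n^((11+7)/7) / ((11+7)/7) = (7/18) · n^(18/7).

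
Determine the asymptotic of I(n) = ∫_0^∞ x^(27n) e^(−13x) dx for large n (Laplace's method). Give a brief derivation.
I(n) ~ (sqrt(2π·27n) / 13) · (27n/(13e))^(27n)

Write the integrand as exp(27n ln x − 13x) and set f(x) = 27n ln x − 13x. Then f'(x) = 27n/x − 13 = 0 at x* = 27n/13, and f''(x*) = −27n/x*^2 = −13^2/(27n). Laplace's method (interior maximum) gives
  I(n) ~ e^(f(x*)) · sqrt(2π / |f''(x*)|)
        = exp(27n ln(27n/13) − 27n) · sqrt(2π · 27n / 13^2)
        = (27n/13)^(27n) e^(−27n) · sqrt(2π·27n) / 13
        = (sqrt(2π·27n) / 13) · (27n/(13e))^(27n).
This matches Γ(27n+1)/13^(27n+1) with Stirling applied to Γ.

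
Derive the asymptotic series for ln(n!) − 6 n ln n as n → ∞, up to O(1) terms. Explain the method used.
ln(n!) − 6 n ln n = −5 n ln n − n + (1/2) ln(2π n) + O(1/n)

Stirling: ln((n)!) = n ln(n) − n + (1/2) ln(2π·n) + O(1/n).
Here n ln(n) = n ln n.
Subtract 6n ln n: leading term is (1 − 6) n ln n = −5 n ln n. The next term is −n. Then the (1/2) ln(2π·n) correction.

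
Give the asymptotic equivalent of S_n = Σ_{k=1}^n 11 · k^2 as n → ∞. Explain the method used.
S_n ~ 11 · n^3 / 3

By integral comparison (Euler-Maclaurin), Σ_{k=1}^n 11 · k^2 = 11 · ∫_0^n x^2 dx + O(n^2) = 11 · n^3/3 + O(n^2). (Equivalently, Faulhaber's formula gives the same leading term.)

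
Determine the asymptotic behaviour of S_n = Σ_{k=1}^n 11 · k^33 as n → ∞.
S_n ~ 11 · n^34 / 34

By integral comparison (Euler-Maclaurin), Σ_{k=1}^n 11 · k^33 = 11 · ∫_0^n x^33 dx + O(n^33) = 11 · n^34/34 + O(n^33). (Equivalently, Faulhaber's formula gives the same leading term.)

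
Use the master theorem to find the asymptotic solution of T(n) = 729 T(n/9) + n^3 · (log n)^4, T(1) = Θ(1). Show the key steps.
T(n) = Θ(n^3 · (log n)^5)

Here log_9 729 = 3 and f(n) = n^3 · (log n)^4 = Θ(n^(log_9 729) · (log n)^4). This is the extended Case 2 of the master theorem (f matches the critical exponent up to log factors), giving T(n) = Θ(n^(log_9 729) · (log n)^(4+1)) = Θ(n^3 · (log n)^5).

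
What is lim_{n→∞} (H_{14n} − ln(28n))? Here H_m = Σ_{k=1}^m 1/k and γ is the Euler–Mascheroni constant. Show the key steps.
lim = −ln 2 + γ

By Euler-Maclaurin, H_m = ln m + γ + O(1/m). So
  H_{14n} − ln(28n) = ln(14n) + γ − ln(28n) + O(1/n)
                       = ln(14/28) + γ + O(1/n).
Hence the limit is ln(14/28) + γ (= −ln 2).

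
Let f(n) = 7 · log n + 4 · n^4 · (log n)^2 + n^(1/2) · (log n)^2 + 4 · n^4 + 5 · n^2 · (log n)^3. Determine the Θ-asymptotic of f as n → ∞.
f(n) ∈ Θ(n^4 · (log n)^2)

Compare the terms by growth order. For large n, n^a · (log n)^b dominates n^a' · (log n)^b' iff a > a', or (a = a' and b > b'). Ranking the 5 terms shows the dominant one is 4 · n^4 · (log n)^2. Hence f(n) ∈ Θ(n^4 · (log n)^2).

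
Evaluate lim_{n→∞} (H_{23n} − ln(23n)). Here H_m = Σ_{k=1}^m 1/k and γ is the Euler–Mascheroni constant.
lim = γ

By Euler-Maclaurin, H_m = ln m + γ + O(1/m). So
  H_{23n} − ln(23n) = ln(23n) + γ − ln(23n) + O(1/n)
                       = ln(23/23) + γ + O(1/n).
Hence the limit is γ (since ln 1 = 0).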